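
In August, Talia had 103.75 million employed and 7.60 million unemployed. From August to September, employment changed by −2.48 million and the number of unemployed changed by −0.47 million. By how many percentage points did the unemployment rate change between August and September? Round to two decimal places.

August: labor force = 103.75 + 7.60 = 111.35; u = 7.60/111.35 = 6.83%.
September: labor force = 101.27 + 7.13 = 108.40; u = 7.13/108.40 = 6.58%.
Change = 6.58% − 6.83% = −0.25 pp.

The unemployment rate changed by −0.25 percentage points.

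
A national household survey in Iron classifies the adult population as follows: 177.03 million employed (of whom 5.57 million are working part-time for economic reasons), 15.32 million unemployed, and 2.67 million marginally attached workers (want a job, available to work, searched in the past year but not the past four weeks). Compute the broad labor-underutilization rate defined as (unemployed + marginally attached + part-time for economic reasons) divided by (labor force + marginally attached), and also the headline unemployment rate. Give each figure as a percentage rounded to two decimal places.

Labor force = 177.03 + 15.32 = 192.35 million.
Numerator = 15.32 + 2.67 + 5.57 = 23.56 million.
Denominator = 192.35 + 2.67 = 195.02 million.
Broad rate = 23.56 / 195.02 = 12.08%.
Headline unemployment rate = 15.32 / 192.35 = 7.96%.

Broad underutilization rate ≈ 12.08%; headline unemployment rate ≈ 7.96%.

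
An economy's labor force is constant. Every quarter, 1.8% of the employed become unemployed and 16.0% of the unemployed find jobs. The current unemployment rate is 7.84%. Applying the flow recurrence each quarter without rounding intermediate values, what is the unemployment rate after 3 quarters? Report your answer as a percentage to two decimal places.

Unemployment rate after three quarters ≈ 8.85%.

With a fixed labor force, u_{t+1} = u_t + s·(1−u_t) − f·u_t = u_t·(1−s−f) + s.
Here 1−s−f = 0.822 and s = 0.018.
u_1 = 0.078400 × 0.822 + 0.018 = 0.082445.
u_2 = 0.082445 × 0.822 + 0.018 = 0.085770.
u_3 = 0.085770 × 0.822 + 0.018 = 0.088503.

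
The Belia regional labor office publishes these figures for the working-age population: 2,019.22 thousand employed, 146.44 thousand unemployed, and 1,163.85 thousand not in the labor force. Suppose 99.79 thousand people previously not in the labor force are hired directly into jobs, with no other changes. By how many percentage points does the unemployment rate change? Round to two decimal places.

The unemployment rate changes by −0.30 percentage points.

Initially, labor force = 2,019.22 + 146.44 = 2,165.66 thousand, so u = 146.44/2,165.66 = 6.76%.
After the change, employed and labor force both rise by 99.79; unemployed unchanged → E = 2,119.01, U = 146.44, labor force = 2,265.45 thousand.
New unemployment rate = 146.44 / 2,265.45 = 6.46%.
Change = 6.46% − 6.76% = −0.30 percentage points.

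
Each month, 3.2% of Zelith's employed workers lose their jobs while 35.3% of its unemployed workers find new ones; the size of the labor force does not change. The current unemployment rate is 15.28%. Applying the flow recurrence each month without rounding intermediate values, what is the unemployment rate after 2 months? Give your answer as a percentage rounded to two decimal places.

With a fixed labor force, u_{t+1} = u_t + s·(1−u_t) − f·u_t = u_t·(1−s−f) + s.
Here 1−s−f = 0.615 and s = 0.032.
u_1 = 0.152800 × 0.615 + 0.032 = 0.125972.
u_2 = 0.125972 × 0.615 + 0.032 = 0.109473.

Unemployment rate after two months ≈ 10.95%.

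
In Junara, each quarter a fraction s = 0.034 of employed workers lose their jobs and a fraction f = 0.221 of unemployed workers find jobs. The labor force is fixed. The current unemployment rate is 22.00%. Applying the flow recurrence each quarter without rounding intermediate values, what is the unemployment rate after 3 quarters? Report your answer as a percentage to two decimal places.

With a fixed labor force, u_{t+1} = u_t + s·(1−u_t) − f·u_t = u_t·(1−s−f) + s.
Here 1−s−f = 0.745 and s = 0.034.
u_1 = 0.220000 × 0.745 + 0.034 = 0.197900.
u_2 = 0.197900 × 0.745 + 0.034 = 0.181435.
u_3 = 0.181435 × 0.745 + 0.034 = 0.169169.

Unemployment rate after three quarters ≈ 16.92%.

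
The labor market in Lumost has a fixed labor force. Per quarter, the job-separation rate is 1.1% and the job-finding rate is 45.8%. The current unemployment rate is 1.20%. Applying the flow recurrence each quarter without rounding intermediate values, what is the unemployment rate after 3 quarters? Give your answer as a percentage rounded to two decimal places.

With a fixed labor force, u_{t+1} = u_t + s·(1−u_t) − f·u_t = u_t·(1−s−f) + s.
Here 1−s−f = 0.531 and s = 0.011.
u_1 = 0.012000 × 0.531 + 0.011 = 0.017372.
u_2 = 0.017372 × 0.531 + 0.011 = 0.020225.
u_3 = 0.020225 × 0.531 + 0.011 = 0.021739.

Unemployment rate after three quarters ≈ 2.17%.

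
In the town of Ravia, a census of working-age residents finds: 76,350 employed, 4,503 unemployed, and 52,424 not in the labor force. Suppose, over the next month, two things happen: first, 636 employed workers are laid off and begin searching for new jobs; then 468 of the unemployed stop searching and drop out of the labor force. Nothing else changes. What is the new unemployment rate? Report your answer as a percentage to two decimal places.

Initially, labor force = 76,350 + 4,503 = 80,853, so u = 4,503/80,853 = 5.57%.
After the first change, employed falls and unemployed rises by 636; labor force unchanged → E = 75,714, U = 5,139, labor force = 80,853.
After the second change, unemployed and labor force both fall by 468 → E = 75,714, U = 4,671, labor force = 80,385.
New unemployment rate = 4,671 / 80,385 = 5.81%.

New unemployment rate ≈ 5.81%.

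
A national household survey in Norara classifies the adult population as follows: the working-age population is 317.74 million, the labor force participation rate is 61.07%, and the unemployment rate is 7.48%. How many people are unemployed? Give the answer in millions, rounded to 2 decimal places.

About 14.51 million are unemployed.

Labor force = 0.6107 × 317.74 = 194.04 million.
Unemployed = 0.0748 × 194.04 ≈ 14.51 million.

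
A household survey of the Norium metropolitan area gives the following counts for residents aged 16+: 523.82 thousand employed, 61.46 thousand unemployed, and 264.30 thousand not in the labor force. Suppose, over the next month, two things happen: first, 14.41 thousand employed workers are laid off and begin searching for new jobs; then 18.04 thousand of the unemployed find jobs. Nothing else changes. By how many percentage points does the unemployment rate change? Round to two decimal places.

The unemployment rate changes by −0.62 percentage points.

Initially, labor force = 523.82 + 61.46 = 585.28 thousand, so u = 61.46/585.28 = 10.50%.
After the first change, employed falls and unemployed rises by 14.41; labor force unchanged → E = 509.41, U = 75.87, labor force = 585.28 thousand.
After the second change, unemployed falls and employed rises by 18.04; labor force unchanged → E = 527.45, U = 57.83, labor force = 585.28 thousand.
New unemployment rate = 57.83 / 585.28 = 9.88%.
Change = 9.88% − 10.50% = −0.62 percentage points.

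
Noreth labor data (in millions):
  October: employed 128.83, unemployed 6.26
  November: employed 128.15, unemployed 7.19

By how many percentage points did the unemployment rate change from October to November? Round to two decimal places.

October: labor force = 128.83 + 6.26 = 135.09; u = 6.26/135.09 = 4.63%.
November: labor force = 128.15 + 7.19 = 135.34; u = 7.19/135.34 = 5.31%.
Change = 5.31% − 4.63% = +0.68 pp.

The unemployment rate changed by +0.68 percentage points.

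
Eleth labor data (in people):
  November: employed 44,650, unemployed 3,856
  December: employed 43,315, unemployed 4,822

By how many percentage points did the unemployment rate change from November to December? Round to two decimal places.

The unemployment rate changed by +2.07 percentage points.

November: labor force = 44,650 + 3,856 = 48,506; u = 3,856/48,506 = 7.95%.
December: labor force = 43,315 + 4,822 = 48,137; u = 4,822/48,137 = 10.02%.
Change = 10.02% − 7.95% = +2.07 pp.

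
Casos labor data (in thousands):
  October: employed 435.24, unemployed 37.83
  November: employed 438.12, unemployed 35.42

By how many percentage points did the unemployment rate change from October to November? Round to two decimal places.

The unemployment rate changed by −0.52 percentage points.

October: labor force = 435.24 + 37.83 = 473.07; u = 37.83/473.07 = 8.00%.
November: labor force = 438.12 + 35.42 = 473.54; u = 35.42/473.54 = 7.48%.
Change = 7.48% − 8.00% = −0.52 pp.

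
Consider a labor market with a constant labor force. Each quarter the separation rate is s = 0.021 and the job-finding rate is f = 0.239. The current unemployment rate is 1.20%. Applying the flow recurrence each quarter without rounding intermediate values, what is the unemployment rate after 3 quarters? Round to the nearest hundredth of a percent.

With a fixed labor force, u_{t+1} = u_t + s·(1−u_t) − f·u_t = u_t·(1−s−f) + s.
Here 1−s−f = 0.740 and s = 0.021.
u_1 = 0.012000 × 0.740 + 0.021 = 0.029880.
u_2 = 0.029880 × 0.740 + 0.021 = 0.043111.
u_3 = 0.043111 × 0.740 + 0.021 = 0.052902.

Unemployment rate after three quarters ≈ 5.29%.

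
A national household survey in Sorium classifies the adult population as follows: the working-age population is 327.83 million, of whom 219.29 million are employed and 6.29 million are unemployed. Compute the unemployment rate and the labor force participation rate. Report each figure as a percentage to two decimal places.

Unemployment rate ≈ 2.79%; labor force participation rate ≈ 68.81%.

Labor force = employed + unemployed = 219.29 + 6.29 = 225.58 million.
Unemployment rate = 6.29 / 225.58 = 2.79%.
Labor force participation rate = 225.58 / 327.83 = 68.81%.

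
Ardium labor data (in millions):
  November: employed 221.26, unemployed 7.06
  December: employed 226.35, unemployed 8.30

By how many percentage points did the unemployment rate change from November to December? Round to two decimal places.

November: labor force = 221.26 + 7.06 = 228.32; u = 7.06/228.32 = 3.09%.
December: labor force = 226.35 + 8.30 = 234.65; u = 8.30/234.65 = 3.54%.
Change = 3.54% − 3.09% = +0.45 pp.

The unemployment rate changed by +0.45 percentage points.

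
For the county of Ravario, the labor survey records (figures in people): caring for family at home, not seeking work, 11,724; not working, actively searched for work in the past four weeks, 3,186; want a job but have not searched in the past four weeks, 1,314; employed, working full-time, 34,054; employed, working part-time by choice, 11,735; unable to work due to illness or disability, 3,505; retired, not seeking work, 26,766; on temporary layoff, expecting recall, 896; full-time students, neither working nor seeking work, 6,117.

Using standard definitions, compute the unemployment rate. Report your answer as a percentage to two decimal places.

Employed = 34,054 + 11,735 = 45,789.
Unemployed = 3,186 + 896 = 4,082 (jobless and actively searching, or on temporary layoff).
Labor force = 45,789 + 4,082 = 49,871.
Unemployment rate = 4,082 / 49,871 = 8.19%.

Unemployment rate ≈ 8.19%.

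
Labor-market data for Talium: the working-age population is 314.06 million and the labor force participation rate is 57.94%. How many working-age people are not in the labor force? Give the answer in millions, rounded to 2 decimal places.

Share not in the labor force = 1 − 0.5794 = 0.4206.
Not in labor force = 0.4206 × 314.06 ≈ 132.09 million.

About 132.09 million are not in the labor force.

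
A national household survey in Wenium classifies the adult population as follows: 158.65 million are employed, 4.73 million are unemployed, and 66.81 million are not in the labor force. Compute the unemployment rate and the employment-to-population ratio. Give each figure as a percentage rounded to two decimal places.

Unemployment rate ≈ 2.90%; employment-population ratio ≈ 68.92%.

Labor force = employed + unemployed = 158.65 + 4.73 = 163.38 million.
Working-age population = 163.38 + 66.81 = 230.19 million.
Unemployment rate = 4.73 / 163.38 = 2.90%.
Employment-population ratio = 158.65 / 230.19 = 68.92%.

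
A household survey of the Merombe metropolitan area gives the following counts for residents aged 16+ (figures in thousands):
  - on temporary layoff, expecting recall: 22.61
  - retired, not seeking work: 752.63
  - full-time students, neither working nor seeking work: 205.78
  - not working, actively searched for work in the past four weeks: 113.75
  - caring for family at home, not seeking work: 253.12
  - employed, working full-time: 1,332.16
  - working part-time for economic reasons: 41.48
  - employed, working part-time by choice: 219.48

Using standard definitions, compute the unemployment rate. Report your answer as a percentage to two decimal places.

Employed = 1,332.16 + 41.48 + 219.48 = 1,593.12 thousand (anyone who worked, including part-time for economic reasons, counts as employed).
Unemployed = 22.61 + 113.75 = 136.36 thousand (jobless and actively searching, or on temporary layoff).
Labor force = 1,593.12 + 136.36 = 1,729.48 thousand.
Unemployment rate = 136.36 / 1,729.48 = 7.88%.

Unemployment rate ≈ 7.88%.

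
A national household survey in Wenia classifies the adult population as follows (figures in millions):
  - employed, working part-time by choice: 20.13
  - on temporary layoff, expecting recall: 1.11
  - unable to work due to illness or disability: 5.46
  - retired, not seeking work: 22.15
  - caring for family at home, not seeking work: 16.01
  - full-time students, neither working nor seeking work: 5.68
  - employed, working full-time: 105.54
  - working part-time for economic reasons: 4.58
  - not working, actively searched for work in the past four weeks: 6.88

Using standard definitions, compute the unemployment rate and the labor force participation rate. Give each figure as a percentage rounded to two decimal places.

Unemployment rate ≈ 5.78%; labor force participation rate ≈ 73.71%.

Employed = 20.13 + 105.54 + 4.58 = 130.25 million (anyone who worked, including part-time for economic reasons, counts as employed).
Unemployed = 1.11 + 6.88 = 7.99 million (jobless and actively searching, or on temporary layoff).
Labor force = 130.25 + 7.99 = 138.24 million.
Not in labor force = 5.46 + 22.15 + 16.01 + 5.68 = 49.30 million (those not working and not actively searching are outside the labor force).
Civilian working-age population = 138.24 + 49.30 = 187.54 million.
Unemployment rate = 7.99 / 138.24 = 5.78%.
Labor force participation rate = 138.24 / 187.54 = 73.71%.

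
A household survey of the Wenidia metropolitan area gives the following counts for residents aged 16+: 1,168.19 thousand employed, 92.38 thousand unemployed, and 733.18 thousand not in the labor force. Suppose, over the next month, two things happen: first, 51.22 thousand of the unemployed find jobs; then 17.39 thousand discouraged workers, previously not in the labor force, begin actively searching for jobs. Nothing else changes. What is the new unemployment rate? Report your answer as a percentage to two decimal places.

New unemployment rate ≈ 4.58%.

Initially, labor force = 1,168.19 + 92.38 = 1,260.57 thousand, so u = 92.38/1,260.57 = 7.33%.
After the first change, unemployed falls and employed rises by 51.22; labor force unchanged → E = 1,219.41, U = 41.16, labor force = 1,260.57 thousand.
After the second change, unemployed and labor force both rise by 17.39 → E = 1,219.41, U = 58.55, labor force = 1,277.96 thousand.
New unemployment rate = 58.55 / 1,277.96 = 4.58%.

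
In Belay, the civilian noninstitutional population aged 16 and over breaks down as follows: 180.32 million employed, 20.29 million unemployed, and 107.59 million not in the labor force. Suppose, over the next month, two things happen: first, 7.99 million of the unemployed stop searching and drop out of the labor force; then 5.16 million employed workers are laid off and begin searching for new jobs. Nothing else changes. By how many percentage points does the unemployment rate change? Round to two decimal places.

Initially, labor force = 180.32 + 20.29 = 200.61 million, so u = 20.29/200.61 = 10.11%.
After the first change, unemployed and labor force both fall by 7.99 → E = 180.32, U = 12.30, labor force = 192.62 million.
After the second change, employed falls and unemployed rises by 5.16; labor force unchanged → E = 175.16, U = 17.46, labor force = 192.62 million.
New unemployment rate = 17.46 / 192.62 = 9.06%.
Change = 9.06% − 10.11% = −1.05 percentage points.

The unemployment rate changes by −1.05 percentage points.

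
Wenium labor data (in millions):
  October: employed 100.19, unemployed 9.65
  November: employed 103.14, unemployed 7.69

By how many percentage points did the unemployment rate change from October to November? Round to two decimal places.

October: labor force = 100.19 + 9.65 = 109.84; u = 9.65/109.84 = 8.79%.
November: labor force = 103.14 + 7.69 = 110.83; u = 7.69/110.83 = 6.94%.
Change = 6.94% − 8.79% = −1.85 pp.

The unemployment rate changed by −1.85 percentage points.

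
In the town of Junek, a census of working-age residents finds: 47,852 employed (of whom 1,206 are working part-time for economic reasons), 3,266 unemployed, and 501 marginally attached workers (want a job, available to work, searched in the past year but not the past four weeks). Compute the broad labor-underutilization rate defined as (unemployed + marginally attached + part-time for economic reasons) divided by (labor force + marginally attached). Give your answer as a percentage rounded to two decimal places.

Labor force = 47,852 + 3,266 = 51,118.
Numerator = 3,266 + 501 + 1,206 = 4,973.
Denominator = 51,118 + 501 = 51,619.
Broad rate = 4,973 / 51,619 = 9.63%.

Broad underutilization rate ≈ 9.63%.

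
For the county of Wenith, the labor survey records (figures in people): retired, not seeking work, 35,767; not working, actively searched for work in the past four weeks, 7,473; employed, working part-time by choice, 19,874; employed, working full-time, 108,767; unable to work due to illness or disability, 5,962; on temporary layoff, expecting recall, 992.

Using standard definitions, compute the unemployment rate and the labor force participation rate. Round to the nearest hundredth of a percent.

Unemployment rate ≈ 6.17%; labor force participation rate ≈ 76.67%.

Employed = 19,874 + 108,767 = 128,641.
Unemployed = 7,473 + 992 = 8,465 (jobless and actively searching, or on temporary layoff).
Labor force = 128,641 + 8,465 = 137,106.
Not in labor force = 35,767 + 5,962 = 41,729 (those not working and not actively searching are outside the labor force).
Civilian working-age population = 137,106 + 41,729 = 178,835.
Unemployment rate = 8,465 / 137,106 = 6.17%.
Labor force participation rate = 137,106 / 178,835 = 76.67%.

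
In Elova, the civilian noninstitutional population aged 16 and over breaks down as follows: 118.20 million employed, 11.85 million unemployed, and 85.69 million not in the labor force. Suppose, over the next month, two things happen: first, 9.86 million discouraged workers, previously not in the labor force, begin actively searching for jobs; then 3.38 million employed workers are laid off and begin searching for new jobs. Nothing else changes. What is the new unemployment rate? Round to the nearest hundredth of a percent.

New unemployment rate ≈ 17.93%.

Initially, labor force = 118.20 + 11.85 = 130.05 million, so u = 11.85/130.05 = 9.11%.
After the first change, unemployed and labor force both rise by 9.86 → E = 118.20, U = 21.71, labor force = 139.91 million.
After the second change, employed falls and unemployed rises by 3.38; labor force unchanged → E = 114.82, U = 25.09, labor force = 139.91 million.
New unemployment rate = 25.09 / 139.91 = 17.93%.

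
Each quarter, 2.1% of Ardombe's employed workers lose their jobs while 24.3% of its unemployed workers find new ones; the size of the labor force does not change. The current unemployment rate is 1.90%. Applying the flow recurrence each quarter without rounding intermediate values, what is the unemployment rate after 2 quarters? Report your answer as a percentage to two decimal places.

Unemployment rate after two quarters ≈ 4.67%.

With a fixed labor force, u_{t+1} = u_t + s·(1−u_t) − f·u_t = u_t·(1−s−f) + s.
Here 1−s−f = 0.736 and s = 0.021.
u_1 = 0.019000 × 0.736 + 0.021 = 0.034984.
u_2 = 0.034984 × 0.736 + 0.021 = 0.046748.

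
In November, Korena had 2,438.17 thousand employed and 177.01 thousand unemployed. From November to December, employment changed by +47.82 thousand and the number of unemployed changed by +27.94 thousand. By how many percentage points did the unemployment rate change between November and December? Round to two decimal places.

November: labor force = 2,438.17 + 177.01 = 2,615.18; u = 177.01/2,615.18 = 6.77%.
December: labor force = 2,485.99 + 204.95 = 2,690.94; u = 204.95/2,690.94 = 7.62%.
Change = 7.62% − 6.77% = +0.85 pp.

The unemployment rate changed by +0.85 percentage points.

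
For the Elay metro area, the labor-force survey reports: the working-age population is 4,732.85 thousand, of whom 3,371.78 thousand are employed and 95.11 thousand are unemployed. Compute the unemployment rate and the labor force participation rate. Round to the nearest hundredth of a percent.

Labor force = employed + unemployed = 3,371.78 + 95.11 = 3,466.89 thousand.
Unemployment rate = 95.11 / 3,466.89 = 2.74%.
Labor force participation rate = 3,466.89 / 4,732.85 = 73.25%.

Unemployment rate ≈ 2.74%; labor force participation rate ≈ 73.25%.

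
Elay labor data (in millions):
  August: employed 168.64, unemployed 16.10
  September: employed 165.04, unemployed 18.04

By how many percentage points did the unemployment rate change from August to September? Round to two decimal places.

The unemployment rate changed by +1.14 percentage points.

August: labor force = 168.64 + 16.10 = 184.74; u = 16.10/184.74 = 8.71%.
September: labor force = 165.04 + 18.04 = 183.08; u = 18.04/183.08 = 9.85%.
Change = 9.85% − 8.71% = +1.14 pp.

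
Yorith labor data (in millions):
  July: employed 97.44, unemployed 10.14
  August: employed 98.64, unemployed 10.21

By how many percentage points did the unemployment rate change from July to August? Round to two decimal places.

The unemployment rate changed by −0.05 percentage points.

July: labor force = 97.44 + 10.14 = 107.58; u = 10.14/107.58 = 9.43%.
August: labor force = 98.64 + 10.21 = 108.85; u = 10.21/108.85 = 9.38%.
Change = 9.38% − 9.43% = −0.05 pp.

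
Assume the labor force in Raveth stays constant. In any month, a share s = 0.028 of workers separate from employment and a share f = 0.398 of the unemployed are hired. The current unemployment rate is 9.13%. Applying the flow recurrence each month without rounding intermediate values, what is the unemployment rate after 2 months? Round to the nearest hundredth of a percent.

Unemployment rate after two months ≈ 7.42%.

With a fixed labor force, u_{t+1} = u_t + s·(1−u_t) − f·u_t = u_t·(1−s−f) + s.
Here 1−s−f = 0.574 and s = 0.028.
u_1 = 0.091300 × 0.574 + 0.028 = 0.080406.
u_2 = 0.080406 × 0.574 + 0.028 = 0.074153.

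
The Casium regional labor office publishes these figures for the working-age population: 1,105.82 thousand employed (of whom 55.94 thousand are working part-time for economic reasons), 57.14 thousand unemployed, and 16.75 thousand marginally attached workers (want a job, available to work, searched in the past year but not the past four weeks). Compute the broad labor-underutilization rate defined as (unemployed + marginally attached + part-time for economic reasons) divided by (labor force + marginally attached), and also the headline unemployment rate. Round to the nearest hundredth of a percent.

Labor force = 1,105.82 + 57.14 = 1,162.96 thousand.
Numerator = 57.14 + 16.75 + 55.94 = 129.83 thousand.
Denominator = 1,162.96 + 16.75 = 1,179.71 thousand.
Broad rate = 129.83 / 1,179.71 = 11.01%.
Headline unemployment rate = 57.14 / 1,162.96 = 4.91%.

Broad underutilization rate ≈ 11.01%; headline unemployment rate ≈ 4.91%.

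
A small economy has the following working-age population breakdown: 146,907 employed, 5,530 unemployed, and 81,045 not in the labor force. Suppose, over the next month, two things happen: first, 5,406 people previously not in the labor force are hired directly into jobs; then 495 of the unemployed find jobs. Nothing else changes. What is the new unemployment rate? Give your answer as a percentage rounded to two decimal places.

Initially, labor force = 146,907 + 5,530 = 152,437, so u = 5,530/152,437 = 3.63%.
After the first change, employed and labor force both rise by 5,406; unemployed unchanged → E = 152,313, U = 5,530, labor force = 157,843.
After the second change, unemployed falls and employed rises by 495; labor force unchanged → E = 152,808, U = 5,035, labor force = 157,843.
New unemployment rate = 5,035 / 157,843 = 3.19%.

New unemployment rate ≈ 3.19%.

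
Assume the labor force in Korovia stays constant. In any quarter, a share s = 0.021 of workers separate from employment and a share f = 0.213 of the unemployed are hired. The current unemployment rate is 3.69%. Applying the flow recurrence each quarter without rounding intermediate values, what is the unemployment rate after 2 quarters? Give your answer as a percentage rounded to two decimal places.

Unemployment rate after two quarters ≈ 5.87%.

With a fixed labor force, u_{t+1} = u_t + s·(1−u_t) − f·u_t = u_t·(1−s−f) + s.
Here 1−s−f = 0.766 and s = 0.021.
u_1 = 0.036900 × 0.766 + 0.021 = 0.049265.
u_2 = 0.049265 × 0.766 + 0.021 = 0.058737.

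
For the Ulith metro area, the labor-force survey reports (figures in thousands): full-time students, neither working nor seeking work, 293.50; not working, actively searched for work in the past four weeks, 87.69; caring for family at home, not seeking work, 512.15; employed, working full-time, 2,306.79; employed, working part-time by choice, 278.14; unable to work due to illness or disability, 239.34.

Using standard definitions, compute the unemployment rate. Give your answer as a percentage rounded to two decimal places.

Unemployment rate ≈ 3.28%.

Employed = 2,306.79 + 278.14 = 2,584.93 thousand.
Unemployed = 87.69 thousand.
Labor force = 2,584.93 + 87.69 = 2,672.62 thousand.
Unemployment rate = 87.69 / 2,672.62 = 3.28%.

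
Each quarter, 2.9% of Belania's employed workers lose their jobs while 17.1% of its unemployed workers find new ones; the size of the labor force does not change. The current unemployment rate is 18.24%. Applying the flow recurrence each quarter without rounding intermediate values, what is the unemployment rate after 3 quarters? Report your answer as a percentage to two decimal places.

Unemployment rate after three quarters ≈ 16.41%.

With a fixed labor force, u_{t+1} = u_t + s·(1−u_t) − f·u_t = u_t·(1−s−f) + s.
Here 1−s−f = 0.800 and s = 0.029.
u_1 = 0.182400 × 0.800 + 0.029 = 0.174920.
u_2 = 0.174920 × 0.800 + 0.029 = 0.168936.
u_3 = 0.168936 × 0.800 + 0.029 = 0.164149.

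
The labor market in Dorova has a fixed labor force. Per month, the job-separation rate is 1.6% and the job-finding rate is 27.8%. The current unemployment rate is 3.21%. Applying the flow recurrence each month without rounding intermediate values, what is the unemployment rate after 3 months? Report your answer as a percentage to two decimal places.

Unemployment rate after three months ≈ 4.66%.

With a fixed labor force, u_{t+1} = u_t + s·(1−u_t) − f·u_t = u_t·(1−s−f) + s.
Here 1−s−f = 0.706 and s = 0.016.
u_1 = 0.032100 × 0.706 + 0.016 = 0.038663.
u_2 = 0.038663 × 0.706 + 0.016 = 0.043296.
u_3 = 0.043296 × 0.706 + 0.016 = 0.046567.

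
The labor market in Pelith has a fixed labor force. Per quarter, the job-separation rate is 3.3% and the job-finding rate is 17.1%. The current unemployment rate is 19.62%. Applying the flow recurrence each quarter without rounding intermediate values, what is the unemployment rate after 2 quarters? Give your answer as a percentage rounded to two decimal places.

With a fixed labor force, u_{t+1} = u_t + s·(1−u_t) − f·u_t = u_t·(1−s−f) + s.
Here 1−s−f = 0.796 and s = 0.033.
u_1 = 0.196200 × 0.796 + 0.033 = 0.189175.
u_2 = 0.189175 × 0.796 + 0.033 = 0.183583.

Unemployment rate after two quarters ≈ 18.36%.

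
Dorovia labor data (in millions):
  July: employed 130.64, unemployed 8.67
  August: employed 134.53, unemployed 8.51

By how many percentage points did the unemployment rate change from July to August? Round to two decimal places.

July: labor force = 130.64 + 8.67 = 139.31; u = 8.67/139.31 = 6.22%.
August: labor force = 134.53 + 8.51 = 143.04; u = 8.51/143.04 = 5.95%.
Change = 5.95% − 6.22% = −0.27 pp.

The unemployment rate changed by −0.27 percentage points.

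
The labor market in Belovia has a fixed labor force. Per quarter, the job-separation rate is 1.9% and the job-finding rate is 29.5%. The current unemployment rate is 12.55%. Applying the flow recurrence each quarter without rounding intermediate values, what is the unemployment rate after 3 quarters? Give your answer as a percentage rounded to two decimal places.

With a fixed labor force, u_{t+1} = u_t + s·(1−u_t) − f·u_t = u_t·(1−s−f) + s.
Here 1−s−f = 0.686 and s = 0.019.
u_1 = 0.125500 × 0.686 + 0.019 = 0.105093.
u_2 = 0.105093 × 0.686 + 0.019 = 0.091094.
u_3 = 0.091094 × 0.686 + 0.019 = 0.081490.

Unemployment rate after three quarters ≈ 8.15%.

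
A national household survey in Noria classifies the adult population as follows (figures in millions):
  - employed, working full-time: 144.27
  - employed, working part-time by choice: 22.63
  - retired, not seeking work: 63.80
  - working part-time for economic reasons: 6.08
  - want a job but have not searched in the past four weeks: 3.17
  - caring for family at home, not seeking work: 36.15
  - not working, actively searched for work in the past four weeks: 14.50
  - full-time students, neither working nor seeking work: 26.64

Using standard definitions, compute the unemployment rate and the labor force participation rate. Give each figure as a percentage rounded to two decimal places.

Unemployment rate ≈ 7.73%; labor force participation rate ≈ 59.10%.

Employed = 144.27 + 22.63 + 6.08 = 172.98 million (anyone who worked, including part-time for economic reasons, counts as employed).
Unemployed = 14.50 million.
Labor force = 172.98 + 14.50 = 187.48 million.
Not in labor force = 63.80 + 3.17 + 36.15 + 26.64 = 129.76 million (those not working and not actively searching are outside the labor force — including those who want a job but have given up searching).
Civilian working-age population = 187.48 + 129.76 = 317.24 million.
Unemployment rate = 14.50 / 187.48 = 7.73%.
Labor force participation rate = 187.48 / 317.24 = 59.10%.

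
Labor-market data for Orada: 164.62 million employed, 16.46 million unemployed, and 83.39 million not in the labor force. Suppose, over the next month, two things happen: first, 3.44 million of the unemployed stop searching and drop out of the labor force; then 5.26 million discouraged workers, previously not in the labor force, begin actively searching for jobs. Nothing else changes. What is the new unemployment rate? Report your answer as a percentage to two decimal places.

Initially, labor force = 164.62 + 16.46 = 181.08 million, so u = 16.46/181.08 = 9.09%.
After the first change, unemployed and labor force both fall by 3.44 → E = 164.62, U = 13.02, labor force = 177.64 million.
After the second change, unemployed and labor force both rise by 5.26 → E = 164.62, U = 18.28, labor force = 182.90 million.
New unemployment rate = 18.28 / 182.90 = 9.99%.

New unemployment rate ≈ 9.99%.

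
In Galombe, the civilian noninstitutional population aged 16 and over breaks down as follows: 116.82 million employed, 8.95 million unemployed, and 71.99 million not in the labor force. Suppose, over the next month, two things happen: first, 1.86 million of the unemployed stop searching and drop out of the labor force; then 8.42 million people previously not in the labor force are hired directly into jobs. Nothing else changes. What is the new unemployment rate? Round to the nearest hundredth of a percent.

New unemployment rate ≈ 5.36%.

Initially, labor force = 116.82 + 8.95 = 125.77 million, so u = 8.95/125.77 = 7.12%.
After the first change, unemployed and labor force both fall by 1.86 → E = 116.82, U = 7.09, labor force = 123.91 million.
After the second change, employed and labor force both rise by 8.42; unemployed unchanged → E = 125.24, U = 7.09, labor force = 132.33 million.
New unemployment rate = 7.09 / 132.33 = 5.36%.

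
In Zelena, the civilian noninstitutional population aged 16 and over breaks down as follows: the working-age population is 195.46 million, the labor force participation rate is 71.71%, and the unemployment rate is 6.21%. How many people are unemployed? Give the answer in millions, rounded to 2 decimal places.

Labor force = 0.7171 × 195.46 = 140.16 million.
Unemployed = 0.0621 × 140.16 ≈ 8.70 million.

About 8.70 million are unemployed.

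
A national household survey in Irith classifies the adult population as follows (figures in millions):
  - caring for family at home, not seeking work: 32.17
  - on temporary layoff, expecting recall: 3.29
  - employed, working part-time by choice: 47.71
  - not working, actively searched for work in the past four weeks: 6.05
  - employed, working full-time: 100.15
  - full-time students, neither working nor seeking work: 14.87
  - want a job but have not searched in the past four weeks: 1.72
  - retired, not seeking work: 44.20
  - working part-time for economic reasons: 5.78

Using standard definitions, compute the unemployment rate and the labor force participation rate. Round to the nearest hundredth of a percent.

Employed = 47.71 + 100.15 + 5.78 = 153.64 million (anyone who worked, including part-time for economic reasons, counts as employed).
Unemployed = 3.29 + 6.05 = 9.34 million (jobless and actively searching, or on temporary layoff).
Labor force = 153.64 + 9.34 = 162.98 million.
Not in labor force = 32.17 + 14.87 + 1.72 + 44.20 = 92.96 million (those not working and not actively searching are outside the labor force — including those who want a job but have given up searching).
Civilian working-age population = 162.98 + 92.96 = 255.94 million.
Unemployment rate = 9.34 / 162.98 = 5.73%.
Labor force participation rate = 162.98 / 255.94 = 63.68%.

Unemployment rate ≈ 5.73%; labor force participation rate ≈ 63.68%.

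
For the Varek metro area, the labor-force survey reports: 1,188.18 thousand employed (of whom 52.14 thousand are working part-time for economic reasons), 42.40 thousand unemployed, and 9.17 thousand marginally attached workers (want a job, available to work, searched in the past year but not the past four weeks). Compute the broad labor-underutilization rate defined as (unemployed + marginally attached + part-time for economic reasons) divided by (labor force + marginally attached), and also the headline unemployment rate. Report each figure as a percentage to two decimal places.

Labor force = 1,188.18 + 42.40 = 1,230.58 thousand.
Numerator = 42.40 + 9.17 + 52.14 = 103.71 thousand.
Denominator = 1,230.58 + 9.17 = 1,239.75 thousand.
Broad rate = 103.71 / 1,239.75 = 8.37%.
Headline unemployment rate = 42.40 / 1,230.58 = 3.45%.

Broad underutilization rate ≈ 8.37%; headline unemployment rate ≈ 3.45%.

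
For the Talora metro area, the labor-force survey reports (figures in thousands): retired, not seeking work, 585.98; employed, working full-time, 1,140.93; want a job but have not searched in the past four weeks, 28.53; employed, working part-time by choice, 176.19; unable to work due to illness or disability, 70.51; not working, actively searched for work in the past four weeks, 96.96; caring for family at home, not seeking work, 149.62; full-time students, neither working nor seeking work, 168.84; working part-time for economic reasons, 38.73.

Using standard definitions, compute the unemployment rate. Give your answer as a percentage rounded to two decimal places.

Employed = 1,140.93 + 176.19 + 38.73 = 1,355.85 thousand (anyone who worked, including part-time for economic reasons, counts as employed).
Unemployed = 96.96 thousand.
Labor force = 1,355.85 + 96.96 = 1,452.81 thousand.
Unemployment rate = 96.96 / 1,452.81 = 6.67%.

Unemployment rate ≈ 6.67%.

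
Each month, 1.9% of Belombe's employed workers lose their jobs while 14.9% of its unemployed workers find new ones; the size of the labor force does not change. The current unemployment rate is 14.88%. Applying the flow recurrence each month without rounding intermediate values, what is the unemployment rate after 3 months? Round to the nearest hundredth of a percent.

Unemployment rate after three months ≈ 13.37%.

With a fixed labor force, u_{t+1} = u_t + s·(1−u_t) − f·u_t = u_t·(1−s−f) + s.
Here 1−s−f = 0.832 and s = 0.019.
u_1 = 0.148800 × 0.832 + 0.019 = 0.142802.
u_2 = 0.142802 × 0.832 + 0.019 = 0.137811.
u_3 = 0.137811 × 0.832 + 0.019 = 0.133659.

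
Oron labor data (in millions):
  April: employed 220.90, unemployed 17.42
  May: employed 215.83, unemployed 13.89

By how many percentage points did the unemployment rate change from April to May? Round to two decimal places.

April: labor force = 220.90 + 17.42 = 238.32; u = 17.42/238.32 = 7.31%.
May: labor force = 215.83 + 13.89 = 229.72; u = 13.89/229.72 = 6.05%.
Change = 6.05% − 7.31% = −1.26 pp.

The unemployment rate changed by −1.26 percentage points.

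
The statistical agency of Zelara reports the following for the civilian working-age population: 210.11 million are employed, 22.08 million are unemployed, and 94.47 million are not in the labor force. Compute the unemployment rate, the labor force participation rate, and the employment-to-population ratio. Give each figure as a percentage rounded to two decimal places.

Labor force = employed + unemployed = 210.11 + 22.08 = 232.19 million.
Working-age population = 232.19 + 94.47 = 326.66 million.
Unemployment rate = 22.08 / 232.19 = 9.51%.
Labor force participation rate = 232.19 / 326.66 = 71.08%.
Employment-population ratio = 210.11 / 326.66 = 64.32%.

Unemployment rate ≈ 9.51%; labor force participation rate ≈ 71.08%; employment-population ratio ≈ 64.32%.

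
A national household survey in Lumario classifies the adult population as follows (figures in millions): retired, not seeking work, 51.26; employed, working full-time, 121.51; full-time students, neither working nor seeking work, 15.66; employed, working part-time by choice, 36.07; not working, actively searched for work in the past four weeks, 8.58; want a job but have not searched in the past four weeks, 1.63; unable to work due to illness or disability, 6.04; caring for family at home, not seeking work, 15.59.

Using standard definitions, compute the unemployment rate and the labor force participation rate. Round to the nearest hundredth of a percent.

Employed = 121.51 + 36.07 = 157.58 million.
Unemployed = 8.58 million.
Labor force = 157.58 + 8.58 = 166.16 million.
Not in labor force = 51.26 + 15.66 + 1.63 + 6.04 + 15.59 = 90.18 million (those not working and not actively searching are outside the labor force — including those who want a job but have given up searching).
Civilian working-age population = 166.16 + 90.18 = 256.34 million.
Unemployment rate = 8.58 / 166.16 = 5.16%.
Labor force participation rate = 166.16 / 256.34 = 64.82%.

Unemployment rate ≈ 5.16%; labor force participation rate ≈ 64.82%.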